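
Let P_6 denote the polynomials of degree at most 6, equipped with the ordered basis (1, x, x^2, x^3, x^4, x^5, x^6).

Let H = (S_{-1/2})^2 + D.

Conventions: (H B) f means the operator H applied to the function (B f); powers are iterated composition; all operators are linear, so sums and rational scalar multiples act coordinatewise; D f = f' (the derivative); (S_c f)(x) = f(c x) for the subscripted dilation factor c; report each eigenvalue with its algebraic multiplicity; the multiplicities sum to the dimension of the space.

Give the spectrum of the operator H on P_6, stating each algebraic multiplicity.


image of 1: 1
image of x: (1/4)x + 1
image of x^2: (1/16)x^2 + 2x
image of x^3: (1/64)x^3 + 3x^2
image of x^4: (1/256)x^4 + 4x^3
image of x^5: (1/1024)x^5 + 5x^4
image of x^6: (1/4096)x^6 + 6x^5
the matrix is upper triangular; its diagonal is (1, 1/4, 1/16, 1/64, 1/256, 1/1024, 1/4096)
for a triangular matrix the eigenvalues are the diagonal entries, with algebraic multiplicity their repetition count

λ = 1/4096 (multiplicity 1), λ = 1/1024 (multiplicity 1), λ = 1/256 (multiplicity 1), λ = 1/64 (multiplicity 1), λ = 1/16 (multiplicity 1), λ = 1/4 (multiplicity 1), λ = 1 (multiplicity 1)


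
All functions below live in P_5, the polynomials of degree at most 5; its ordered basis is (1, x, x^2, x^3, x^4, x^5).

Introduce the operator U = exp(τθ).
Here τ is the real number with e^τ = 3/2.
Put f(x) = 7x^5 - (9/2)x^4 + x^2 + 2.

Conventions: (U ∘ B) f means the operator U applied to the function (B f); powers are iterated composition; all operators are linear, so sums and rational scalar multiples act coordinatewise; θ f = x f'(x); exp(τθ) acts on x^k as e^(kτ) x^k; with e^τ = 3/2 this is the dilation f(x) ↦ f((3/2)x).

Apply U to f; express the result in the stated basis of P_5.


exp(τθ) x^k = e^(kτ) x^k; with e^τ = 3/2 this sends x^k to (3/2)^k x^k
x^2 ↦ 9/4 x^2
x^4 ↦ 81/16 x^4
x^5 ↦ 243/32 x^5
applying this coordinatewise to f: exp(τθ) f = (1701/32)x^5 - (729/32)x^4 + (9/4)x^2 + 2

the image equals g(x) = (1701/32)x^5 - (729/32)x^4 + (9/4)x^2 + 2


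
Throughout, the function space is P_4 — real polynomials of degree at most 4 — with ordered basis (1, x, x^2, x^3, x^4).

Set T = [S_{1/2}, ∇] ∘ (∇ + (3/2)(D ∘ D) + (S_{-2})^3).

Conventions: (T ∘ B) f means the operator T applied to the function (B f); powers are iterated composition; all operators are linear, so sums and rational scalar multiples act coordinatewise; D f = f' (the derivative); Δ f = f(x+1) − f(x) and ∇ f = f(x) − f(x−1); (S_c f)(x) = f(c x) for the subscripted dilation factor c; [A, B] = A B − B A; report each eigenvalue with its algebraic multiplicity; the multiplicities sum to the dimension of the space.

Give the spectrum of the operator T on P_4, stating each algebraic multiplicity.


image of 1: 0
image of x: -4
image of x^2: 32x - 47
image of x^3: -192x^2 + (1155/2)x - 1789/4
image of x^4: 1024x^3 - (9213/2)x^2 + (14339/2)x - 7687/2
the matrix is upper triangular; its diagonal is (0, 0, 0, 0, 0)
for a triangular matrix the eigenvalues are the diagonal entries, with algebraic multiplicity their repetition count

λ = 0 (multiplicity 5)


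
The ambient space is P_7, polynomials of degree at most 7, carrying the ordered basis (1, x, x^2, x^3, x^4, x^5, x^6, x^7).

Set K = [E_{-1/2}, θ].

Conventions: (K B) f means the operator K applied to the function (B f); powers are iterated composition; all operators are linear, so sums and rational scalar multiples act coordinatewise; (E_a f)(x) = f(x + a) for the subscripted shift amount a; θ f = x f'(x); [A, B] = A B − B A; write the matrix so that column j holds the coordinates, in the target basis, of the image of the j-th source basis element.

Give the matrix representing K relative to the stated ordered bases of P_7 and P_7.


the matrix is [[0, -1/2, 1/2, -3/8, 1/4, -5/32, 3/32, -7/128]; [0, 0, -1, 3/2, -3/2, 5/4, -15/16, 21/32]; [0, 0, 0, -3/2, 3, -15/4, 15/4, -105/32]; [0, 0, 0, 0, -2, 5, -15/2, 35/4]; [0, 0, 0, 0, 0, -5/2, 15/2, -105/8]; [0, 0, 0, 0, 0, 0, -3, 21/2]; [0, 0, 0, 0, 0, 0, 0, -7/2]; [0, 0, 0, 0, 0, 0, 0, 0]] (rows listed top to bottom)

image of 1: 0
image of x: -1/2
image of x^2: -x + 1/2
image of x^3: -(3/2)x^2 + (3/2)x - 3/8
image of x^4: -2x^3 + 3x^2 - (3/2)x + 1/4
image of x^5: -(5/2)x^4 + 5x^3 - (15/4)x^2 + (5/4)x - 5/32
image of x^6: -3x^5 + (15/2)x^4 - (15/2)x^3 + (15/4)x^2 - (15/16)x + 3/32
image of x^7: -(7/2)x^6 + (21/2)x^5 - (105/8)x^4 + (35/4)x^3 - (105/32)x^2 + (21/32)x - 7/128
each image's coordinates form column j of the matrix


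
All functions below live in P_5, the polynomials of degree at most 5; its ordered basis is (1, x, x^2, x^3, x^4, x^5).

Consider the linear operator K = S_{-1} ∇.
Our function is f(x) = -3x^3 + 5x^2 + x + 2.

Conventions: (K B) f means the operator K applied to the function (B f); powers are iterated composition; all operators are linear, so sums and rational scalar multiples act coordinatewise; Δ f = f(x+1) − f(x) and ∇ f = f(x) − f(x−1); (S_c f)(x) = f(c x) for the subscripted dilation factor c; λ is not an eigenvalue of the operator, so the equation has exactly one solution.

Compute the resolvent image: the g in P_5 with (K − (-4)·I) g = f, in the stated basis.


g(x) = -(3/4)x^3 + (29/16)x^2 + (55/32)x + 91/128

write g with unknown coordinates in the stated basis and equate coefficients in (K − (-4)·I) g = f
solving from the highest basis element down gives g = -(3/4)x^3 + (29/16)x^2 + (55/32)x + 91/128
check: K g = -(9/4)x^2 - (47/8)x - 27/32
so K g − (-4)·g = -3x^3 + 5x^2 + x + 2 = f ✓


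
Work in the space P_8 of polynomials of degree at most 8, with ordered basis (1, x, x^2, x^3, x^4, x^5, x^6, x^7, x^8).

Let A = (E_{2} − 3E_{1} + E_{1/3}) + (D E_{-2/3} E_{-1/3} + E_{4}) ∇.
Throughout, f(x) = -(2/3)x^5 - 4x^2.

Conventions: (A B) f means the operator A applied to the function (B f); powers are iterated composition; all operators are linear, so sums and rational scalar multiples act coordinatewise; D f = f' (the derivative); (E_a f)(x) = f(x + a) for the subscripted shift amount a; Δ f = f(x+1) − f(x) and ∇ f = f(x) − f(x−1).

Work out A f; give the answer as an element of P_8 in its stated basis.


the result is g(x) = (2/3)x^5 - (10/9)x^4 - (1820/27)x^3 - (17516/81)x^2 - (175618/243)x - 386696/729

E_{2} f = -(2/3)x^5 - (20/3)x^4 - (80/3)x^3 - (172/3)x^2 - (208/3)x - 112/3
E_{1} f = -(2/3)x^5 - (10/3)x^4 - (20/3)x^3 - (32/3)x^2 - (34/3)x - 14/3
(-3E_{1}) f = 2x^5 + 10x^4 + 20x^3 + 32x^2 + 34x + 14
E_{1/3} f = -(2/3)x^5 - (10/9)x^4 - (20/27)x^3 - (344/81)x^2 - (658/243)x - 326/729
(E_{2} − 3E_{1} + E_{1/3}) f = (2/3)x^5 + (20/9)x^4 - (200/27)x^3 - (2396/81)x^2 - (9244/243)x - 17336/729
∇ f = -(10/3)x^4 + (20/3)x^3 - (20/3)x^2 - (14/3)x + 10/3
E_{-1/3} ∇ f = -(10/3)x^4 + (100/9)x^3 - (140/9)x^2 + (202/81)x + 938/243
E_{-2/3} E_{-1/3} ∇ f = -(10/3)x^4 + 20x^3 - (140/3)x^2 + 42x - 26/3
D E_{-2/3} E_{-1/3} ∇ f = -(40/3)x^3 + 60x^2 - (280/3)x + 42
E_{4} ∇ f = -(10/3)x^4 - (140/3)x^3 - (740/3)x^2 - (1774/3)x - 1646/3
(D E_{-2/3} E_{-1/3} + E_{4}) ∇ f = -(10/3)x^4 - 60x^3 - (560/3)x^2 - (2054/3)x - 1520/3
((E_{2} − 3E_{1} + E_{1/3}) + (D E_{-2/3} E_{-1/3} + E_{4}) ∇) f = (2/3)x^5 - (10/9)x^4 - (1820/27)x^3 - (17516/81)x^2 - (175618/243)x - 386696/729


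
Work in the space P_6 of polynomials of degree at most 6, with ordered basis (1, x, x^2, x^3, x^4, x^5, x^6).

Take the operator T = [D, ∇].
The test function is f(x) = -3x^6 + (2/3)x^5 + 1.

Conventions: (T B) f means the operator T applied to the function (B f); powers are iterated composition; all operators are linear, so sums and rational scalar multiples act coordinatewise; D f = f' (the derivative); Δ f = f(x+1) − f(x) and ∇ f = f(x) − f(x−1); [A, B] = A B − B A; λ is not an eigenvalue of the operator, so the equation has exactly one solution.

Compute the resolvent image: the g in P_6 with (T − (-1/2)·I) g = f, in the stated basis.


the result is g(x) = -6x^6 + (4/3)x^5 + 2

write g with unknown coordinates in the stated basis and equate coefficients in (T − (-1/2)·I) g = f
solving from the highest basis element down gives g = -6x^6 + (4/3)x^5 + 2
check: T g = 0
so T g − (-1/2)·g = -3x^6 + (2/3)x^5 + 1 = f ✓


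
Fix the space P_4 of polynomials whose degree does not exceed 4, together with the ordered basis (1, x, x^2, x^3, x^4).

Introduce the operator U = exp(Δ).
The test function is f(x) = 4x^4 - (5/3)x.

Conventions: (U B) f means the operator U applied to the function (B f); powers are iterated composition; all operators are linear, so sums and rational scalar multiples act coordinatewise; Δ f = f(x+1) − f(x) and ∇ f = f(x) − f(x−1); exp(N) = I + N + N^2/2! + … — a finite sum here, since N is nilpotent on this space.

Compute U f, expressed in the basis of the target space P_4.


g(x) = 4x^4 + 16x^3 + 48x^2 + (235/3)x + 175/3

order-1 term: 16x^3 + 24x^2 + 16x + 7/3
order-2 term: 24x^2 + 48x + 28
order-3 term: 16x + 24
order-4 term: 4
the series for exp(Δ) f terminates at order 4
exp(Δ) f = 4x^4 + 16x^3 + 48x^2 + (235/3)x + 175/3


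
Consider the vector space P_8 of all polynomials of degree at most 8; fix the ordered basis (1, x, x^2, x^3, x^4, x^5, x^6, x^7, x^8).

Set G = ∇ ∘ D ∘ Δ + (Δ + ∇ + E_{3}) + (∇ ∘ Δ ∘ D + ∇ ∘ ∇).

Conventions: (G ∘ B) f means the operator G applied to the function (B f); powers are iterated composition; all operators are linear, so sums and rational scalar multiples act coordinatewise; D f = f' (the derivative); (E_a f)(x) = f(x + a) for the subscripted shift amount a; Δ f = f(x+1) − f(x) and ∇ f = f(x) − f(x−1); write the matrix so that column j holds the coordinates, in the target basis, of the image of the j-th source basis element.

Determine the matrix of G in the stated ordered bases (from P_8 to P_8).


the matrix is [[1, 5, 11, 35, 95, 235, 791, 2091, 6815]; [0, 1, 10, 33, 140, 475, 1410, 5537, 16728]; [0, 0, 1, 15, 66, 350, 1425, 4935, 22148]; [0, 0, 0, 1, 20, 110, 700, 3325, 13160]; [0, 0, 0, 0, 1, 25, 165, 1225, 6650]; [0, 0, 0, 0, 0, 1, 30, 231, 1960]; [0, 0, 0, 0, 0, 0, 1, 35, 308]; [0, 0, 0, 0, 0, 0, 0, 1, 40]; [0, 0, 0, 0, 0, 0, 0, 0, 1]] (rows listed top to bottom)

image of 1: 1
image of x: x + 5
image of x^2: x^2 + 10x + 11
image of x^3: x^3 + 15x^2 + 33x + 35
image of x^4: x^4 + 20x^3 + 66x^2 + 140x + 95
image of x^5: x^5 + 25x^4 + 110x^3 + 350x^2 + 475x + 235
image of x^6: x^6 + 30x^5 + 165x^4 + 700x^3 + 1425x^2 + 1410x + 791
image of x^7: x^7 + 35x^6 + 231x^5 + 1225x^4 + 3325x^3 + 4935x^2 + 5537x + 2091
image of x^8: x^8 + 40x^7 + 308x^6 + 1960x^5 + 6650x^4 + 13160x^3 + 22148x^2 + 16728x + 6815
each image's coordinates form column j of the matrix


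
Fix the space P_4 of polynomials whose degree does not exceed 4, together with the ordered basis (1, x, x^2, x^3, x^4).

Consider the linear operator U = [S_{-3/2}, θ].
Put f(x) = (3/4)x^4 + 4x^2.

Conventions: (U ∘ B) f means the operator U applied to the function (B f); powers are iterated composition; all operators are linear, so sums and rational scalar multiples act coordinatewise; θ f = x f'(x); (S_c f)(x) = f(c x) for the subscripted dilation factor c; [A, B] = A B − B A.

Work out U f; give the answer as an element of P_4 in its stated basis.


θ f = 3x^4 + 8x^2
S_{-3/2} θ f = (243/16)x^4 + 18x^2
S_{-3/2} f = (243/64)x^4 + 9x^2
θ S_{-3/2} f = (243/16)x^4 + 18x^2
[S_{-3/2}, θ] f = 0

the result is g(x) = 0


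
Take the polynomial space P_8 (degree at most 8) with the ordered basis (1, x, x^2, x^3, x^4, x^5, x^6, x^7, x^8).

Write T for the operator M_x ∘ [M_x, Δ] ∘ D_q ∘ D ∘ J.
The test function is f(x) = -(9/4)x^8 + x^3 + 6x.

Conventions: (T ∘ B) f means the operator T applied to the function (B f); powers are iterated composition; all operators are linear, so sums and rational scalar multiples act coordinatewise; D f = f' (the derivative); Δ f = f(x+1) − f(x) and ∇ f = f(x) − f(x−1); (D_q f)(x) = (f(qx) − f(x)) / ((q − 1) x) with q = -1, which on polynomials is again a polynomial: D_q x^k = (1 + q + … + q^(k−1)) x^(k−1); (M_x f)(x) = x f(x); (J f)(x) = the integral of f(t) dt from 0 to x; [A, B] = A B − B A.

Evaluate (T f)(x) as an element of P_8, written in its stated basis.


J f = -(1/4)x^9 + (1/4)x^4 + 3x^2
D J f = -(9/4)x^8 + x^3 + 6x
D_q D J f = x^2 + 6
Δ (D_q ∘ D ∘ J) f = 2x + 1
M_x Δ (D_q ∘ D ∘ J) f = 2x^2 + x
M_x (D_q ∘ D ∘ J) f = x^3 + 6x
Δ M_x (D_q ∘ D ∘ J) f = 3x^2 + 3x + 7
[M_x, Δ] (D_q ∘ D ∘ J) f = -x^2 - 2x - 7
M_x [M_x, Δ] (D_q ∘ D ∘ J) f = -x^3 - 2x^2 - 7x

the result is g(x) = -x^3 - 2x^2 - 7x


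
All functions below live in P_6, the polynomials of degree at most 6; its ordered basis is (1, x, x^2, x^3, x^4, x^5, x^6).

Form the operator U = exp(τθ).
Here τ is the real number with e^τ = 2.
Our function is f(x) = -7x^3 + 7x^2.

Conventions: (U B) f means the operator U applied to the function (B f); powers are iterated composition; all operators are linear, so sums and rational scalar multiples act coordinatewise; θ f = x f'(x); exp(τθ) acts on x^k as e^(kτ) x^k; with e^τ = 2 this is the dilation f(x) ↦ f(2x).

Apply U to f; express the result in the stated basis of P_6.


exp(τθ) x^k = e^(kτ) x^k; with e^τ = 2 this sends x^k to 2^k x^k
x^2 ↦ 4 x^2
x^3 ↦ 8 x^3
applying this coordinatewise to f: exp(τθ) f = -56x^3 + 28x^2

the result is g(x) = -56x^3 + 28x^2


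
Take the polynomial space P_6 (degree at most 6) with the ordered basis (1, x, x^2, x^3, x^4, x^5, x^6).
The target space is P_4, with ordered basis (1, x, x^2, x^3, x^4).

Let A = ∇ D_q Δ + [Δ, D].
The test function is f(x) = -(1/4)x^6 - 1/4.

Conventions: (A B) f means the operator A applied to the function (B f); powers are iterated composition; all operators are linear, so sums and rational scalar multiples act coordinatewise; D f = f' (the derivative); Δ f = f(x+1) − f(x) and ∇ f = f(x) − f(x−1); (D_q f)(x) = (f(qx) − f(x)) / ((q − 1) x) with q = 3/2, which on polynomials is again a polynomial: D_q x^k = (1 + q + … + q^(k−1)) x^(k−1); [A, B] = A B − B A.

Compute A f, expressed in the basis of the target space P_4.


the image equals g(x) = -(633/8)x^3 + (873/32)x^2 - (1127/32)x + 59/16

Δ f = -(3/2)x^5 - (15/4)x^4 - 5x^3 - (15/4)x^2 - (3/2)x - 1/4
D_q Δ f = -(633/32)x^4 - (975/32)x^3 - (95/4)x^2 - (75/8)x - 3/2
∇ D_q Δ f = -(633/8)x^3 + (873/32)x^2 - (1127/32)x + 59/16
D f = -(3/2)x^5
Δ D f = -(15/2)x^4 - 15x^3 - 15x^2 - (15/2)x - 3/2
Δ f = -(3/2)x^5 - (15/4)x^4 - 5x^3 - (15/4)x^2 - (3/2)x - 1/4
D Δ f = -(15/2)x^4 - 15x^3 - 15x^2 - (15/2)x - 3/2
[Δ, D] f = 0
(∇ D_q Δ + [Δ, D]) f = -(633/8)x^3 + (873/32)x^2 - (1127/32)x + 59/16


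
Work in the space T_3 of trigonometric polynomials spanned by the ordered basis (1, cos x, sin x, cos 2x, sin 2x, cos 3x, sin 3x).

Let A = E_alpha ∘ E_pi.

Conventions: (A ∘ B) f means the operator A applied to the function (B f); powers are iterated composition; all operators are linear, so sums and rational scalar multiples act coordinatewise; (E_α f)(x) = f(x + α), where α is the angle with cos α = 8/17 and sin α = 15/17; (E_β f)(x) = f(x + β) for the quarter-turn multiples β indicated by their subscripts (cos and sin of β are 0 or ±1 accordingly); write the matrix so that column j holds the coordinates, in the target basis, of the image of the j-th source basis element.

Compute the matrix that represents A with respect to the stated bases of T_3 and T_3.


image of 1: 1
image of cos x: -(8/17)cos x + (15/17)sin x
image of sin x: -(15/17)cos x - (8/17)sin x
image of cos 2x: -(161/289)cos 2x - (240/289)sin 2x
image of sin 2x: (240/289)cos 2x - (161/289)sin 2x
image of cos 3x: (4888/4913)cos 3x - (495/4913)sin 3x
image of sin 3x: (495/4913)cos 3x + (4888/4913)sin 3x
each image's coordinates form column j of the matrix

the matrix is [[1, 0, 0, 0, 0, 0, 0]; [0, -8/17, -15/17, 0, 0, 0, 0]; [0, 15/17, -8/17, 0, 0, 0, 0]; [0, 0, 0, -161/289, 240/289, 0, 0]; [0, 0, 0, -240/289, -161/289, 0, 0]; [0, 0, 0, 0, 0, 4888/4913, 495/4913]; [0, 0, 0, 0, 0, -495/4913, 4888/4913]] (rows listed top to bottom)


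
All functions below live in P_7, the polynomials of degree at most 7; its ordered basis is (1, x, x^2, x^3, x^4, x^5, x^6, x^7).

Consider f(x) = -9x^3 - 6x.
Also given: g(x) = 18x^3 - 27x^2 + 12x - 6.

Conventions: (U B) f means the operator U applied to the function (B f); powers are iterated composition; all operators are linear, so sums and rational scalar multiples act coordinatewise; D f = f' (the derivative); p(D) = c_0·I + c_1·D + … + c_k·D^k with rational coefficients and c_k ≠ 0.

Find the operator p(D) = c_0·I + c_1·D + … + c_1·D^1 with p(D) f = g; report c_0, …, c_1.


D^0 f = -9x^3 - 6x
D^1 f = -27x^2 - 6
matching coefficients of g against c_0 f + c_1 Df + … from the top degree down determines the c_i
solution: c_0 = -2, c_1 = 1

p(D) = -2·I + D, i.e. c_0 = -2, c_1 = 1


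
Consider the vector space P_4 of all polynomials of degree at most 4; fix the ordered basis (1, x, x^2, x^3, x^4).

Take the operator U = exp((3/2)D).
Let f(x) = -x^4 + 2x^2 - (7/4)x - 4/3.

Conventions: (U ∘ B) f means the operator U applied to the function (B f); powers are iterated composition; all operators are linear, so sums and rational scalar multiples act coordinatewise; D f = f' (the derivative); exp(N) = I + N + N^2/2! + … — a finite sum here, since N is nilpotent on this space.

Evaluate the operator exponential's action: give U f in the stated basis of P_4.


g(x) = -x^4 - 6x^3 - (23/2)x^2 - (37/4)x - 217/48

order-1 term: -6x^3 + 6x - 21/8
order-2 term: -(27/2)x^2 + 9/2
order-3 term: -(27/2)x
order-4 term: -81/16
the series for exp((3/2)D) f terminates at order 4
exp((3/2)D) f = -x^4 - 6x^3 - (23/2)x^2 - (37/4)x - 217/48


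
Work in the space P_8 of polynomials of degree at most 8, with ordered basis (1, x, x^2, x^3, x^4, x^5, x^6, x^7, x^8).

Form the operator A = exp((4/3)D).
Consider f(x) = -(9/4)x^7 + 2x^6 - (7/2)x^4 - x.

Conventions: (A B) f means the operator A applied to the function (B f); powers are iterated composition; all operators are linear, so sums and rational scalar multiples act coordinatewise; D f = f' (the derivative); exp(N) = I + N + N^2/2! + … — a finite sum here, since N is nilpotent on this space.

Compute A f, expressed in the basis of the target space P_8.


order-1 term: -21x^6 + 16x^5 - (56/3)x^3 - 4/3
order-2 term: -84x^5 + (160/3)x^4 - (112/3)x^2
order-3 term: -(560/3)x^4 + (2560/27)x^3 - (896/27)x
order-4 term: -(2240/9)x^3 + (2560/27)x^2 - 896/81
order-5 term: -(1792/9)x^2 + (4096/81)x
order-6 term: -(7168/81)x + 8192/729
order-7 term: -4096/243
the series for exp((4/3)D) f terminates at order 7
exp((4/3)D) f = -(9/4)x^7 - 19x^6 - 68x^5 - (821/6)x^4 - (4664/27)x^3 - (3824/27)x^2 - (649/9)x - 13132/729

the image equals g(x) = -(9/4)x^7 - 19x^6 - 68x^5 - (821/6)x^4 - (4664/27)x^3 - (3824/27)x^2 - (649/9)x - 13132/729


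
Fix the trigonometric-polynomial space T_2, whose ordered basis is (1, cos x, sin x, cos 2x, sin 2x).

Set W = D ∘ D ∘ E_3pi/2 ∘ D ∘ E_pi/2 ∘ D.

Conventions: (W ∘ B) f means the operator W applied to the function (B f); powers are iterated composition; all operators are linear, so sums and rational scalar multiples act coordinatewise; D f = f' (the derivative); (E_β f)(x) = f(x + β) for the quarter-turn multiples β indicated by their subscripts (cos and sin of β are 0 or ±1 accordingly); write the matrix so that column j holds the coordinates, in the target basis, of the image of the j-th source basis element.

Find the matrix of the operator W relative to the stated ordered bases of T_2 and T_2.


image of 1: 0
image of cos x: cos x
image of sin x: sin x
image of cos 2x: 16cos 2x
image of sin 2x: 16sin 2x
each image's coordinates form column j of the matrix

the matrix is [[0, 0, 0, 0, 0]; [0, 1, 0, 0, 0]; [0, 0, 1, 0, 0]; [0, 0, 0, 16, 0]; [0, 0, 0, 0, 16]] (rows listed top to bottom)


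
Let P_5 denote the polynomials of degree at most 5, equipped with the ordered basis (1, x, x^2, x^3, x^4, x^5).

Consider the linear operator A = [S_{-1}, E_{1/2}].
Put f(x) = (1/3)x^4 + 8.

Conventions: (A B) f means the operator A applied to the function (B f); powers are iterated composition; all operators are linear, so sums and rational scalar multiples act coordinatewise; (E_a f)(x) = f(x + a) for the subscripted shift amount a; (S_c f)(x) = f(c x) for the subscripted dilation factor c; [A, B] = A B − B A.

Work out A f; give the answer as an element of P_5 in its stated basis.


E_{1/2} f = (1/3)x^4 + (2/3)x^3 + (1/2)x^2 + (1/6)x + 385/48
S_{-1} E_{1/2} f = (1/3)x^4 - (2/3)x^3 + (1/2)x^2 - (1/6)x + 385/48
S_{-1} f = (1/3)x^4 + 8
E_{1/2} S_{-1} f = (1/3)x^4 + (2/3)x^3 + (1/2)x^2 + (1/6)x + 385/48
[S_{-1}, E_{1/2}] f = -(4/3)x^3 - (1/3)x

g(x) = -(4/3)x^3 - (1/3)x


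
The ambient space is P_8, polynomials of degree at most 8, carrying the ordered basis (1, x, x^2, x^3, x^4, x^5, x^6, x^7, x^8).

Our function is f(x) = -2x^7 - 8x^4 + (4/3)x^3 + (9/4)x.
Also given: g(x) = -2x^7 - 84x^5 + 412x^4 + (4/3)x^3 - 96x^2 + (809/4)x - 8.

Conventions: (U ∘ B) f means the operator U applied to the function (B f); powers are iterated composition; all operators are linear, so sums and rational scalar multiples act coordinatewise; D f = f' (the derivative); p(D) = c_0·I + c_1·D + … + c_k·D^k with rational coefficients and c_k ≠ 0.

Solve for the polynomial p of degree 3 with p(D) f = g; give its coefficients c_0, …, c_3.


D^0 f = -2x^7 - 8x^4 + (4/3)x^3 + (9/4)x
D^1 f = -14x^6 - 32x^3 + 4x^2 + 9/4
D^2 f = -84x^5 - 96x^2 + 8x
D^3 f = -420x^4 - 192x + 8
matching coefficients of g against c_0 f + c_1 Df + … from the top degree down determines the c_i
solution: c_0 = 1, c_1 = 0, c_2 = 1, c_3 = -1

p(D) = I + D^2 − D^3, i.e. c_0 = 1, c_1 = 0, c_2 = 1, c_3 = -1


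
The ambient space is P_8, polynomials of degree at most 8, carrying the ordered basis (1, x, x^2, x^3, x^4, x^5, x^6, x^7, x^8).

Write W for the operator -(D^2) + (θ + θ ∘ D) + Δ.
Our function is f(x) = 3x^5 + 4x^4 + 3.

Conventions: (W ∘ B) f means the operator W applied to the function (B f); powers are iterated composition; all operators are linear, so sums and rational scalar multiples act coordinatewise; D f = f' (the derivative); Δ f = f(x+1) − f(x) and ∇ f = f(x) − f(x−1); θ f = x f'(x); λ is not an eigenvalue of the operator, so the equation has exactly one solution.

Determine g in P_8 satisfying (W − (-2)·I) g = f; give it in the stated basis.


write g with unknown coordinates in the stated basis and equate coefficients in (W − (-2)·I) g = f
solving from the highest basis element down gives g = (3/7)x^5 - (47/42)x^4 + (466/105)x^3 - (1783/140)x^2 + (6992/315)x - 44957/2520
check: W g = (15/7)x^5 + (131/21)x^4 - (932/105)x^3 + (1783/70)x^2 - (13984/315)x + 48737/1260
so W g − (-2)·g = 3x^5 + 4x^4 + 3 = f ✓

the result is g(x) = (3/7)x^5 - (47/42)x^4 + (466/105)x^3 - (1783/140)x^2 + (6992/315)x - 44957/2520


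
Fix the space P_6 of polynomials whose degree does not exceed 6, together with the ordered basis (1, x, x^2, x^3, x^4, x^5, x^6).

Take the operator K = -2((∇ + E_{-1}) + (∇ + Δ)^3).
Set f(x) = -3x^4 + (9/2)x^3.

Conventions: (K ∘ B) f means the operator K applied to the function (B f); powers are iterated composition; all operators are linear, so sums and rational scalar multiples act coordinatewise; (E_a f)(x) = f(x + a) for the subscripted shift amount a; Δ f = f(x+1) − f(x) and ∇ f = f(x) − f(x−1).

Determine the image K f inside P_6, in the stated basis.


the image equals g(x) = 6x^4 - 9x^3 + 1152x - 432

∇ f = -12x^3 + (63/2)x^2 - (51/2)x + 15/2
E_{-1} f = -3x^4 + (33/2)x^3 - (63/2)x^2 + (51/2)x - 15/2
(∇ + E_{-1}) f = -3x^4 + (9/2)x^3
∇ f = -12x^3 + (63/2)x^2 - (51/2)x + 15/2
Δ f = -12x^3 - (9/2)x^2 + (3/2)x + 3/2
(∇ + Δ) f = -24x^3 + 27x^2 - 24x + 9
∇ (∇ + Δ) f = -72x^2 + 126x - 75
Δ (∇ + Δ) f = -72x^2 - 18x - 21
(∇ + Δ) (∇ + Δ) f = -144x^2 + 108x - 96
∇ (∇ + Δ) (∇ + Δ) f = -288x + 252
Δ (∇ + Δ) (∇ + Δ) f = -288x - 36
(∇ + Δ) (∇ + Δ) (∇ + Δ) f = -576x + 216
((∇ + E_{-1}) + (∇ + Δ)^3) f = -3x^4 + (9/2)x^3 - 576x + 216
(-2((∇ + E_{-1}) + (∇ + Δ)^3)) f = 6x^4 - 9x^3 + 1152x - 432


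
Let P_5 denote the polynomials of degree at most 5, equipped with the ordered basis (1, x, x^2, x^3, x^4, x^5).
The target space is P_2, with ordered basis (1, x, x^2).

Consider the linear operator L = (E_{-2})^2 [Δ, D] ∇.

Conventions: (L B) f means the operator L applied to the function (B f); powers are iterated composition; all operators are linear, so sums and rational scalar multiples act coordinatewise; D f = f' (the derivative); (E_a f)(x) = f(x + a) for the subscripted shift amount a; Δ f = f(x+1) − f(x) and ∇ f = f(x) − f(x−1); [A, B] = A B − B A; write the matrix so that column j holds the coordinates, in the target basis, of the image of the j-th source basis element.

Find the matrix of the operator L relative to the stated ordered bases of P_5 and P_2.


image of 1: 0
image of x: 0
image of x^2: 0
image of x^3: 0
image of x^4: 0
image of x^5: 0
each image's coordinates form column j of the matrix

the matrix is [[0, 0, 0, 0, 0, 0]; [0, 0, 0, 0, 0, 0]; [0, 0, 0, 0, 0, 0]] (rows listed top to bottom)


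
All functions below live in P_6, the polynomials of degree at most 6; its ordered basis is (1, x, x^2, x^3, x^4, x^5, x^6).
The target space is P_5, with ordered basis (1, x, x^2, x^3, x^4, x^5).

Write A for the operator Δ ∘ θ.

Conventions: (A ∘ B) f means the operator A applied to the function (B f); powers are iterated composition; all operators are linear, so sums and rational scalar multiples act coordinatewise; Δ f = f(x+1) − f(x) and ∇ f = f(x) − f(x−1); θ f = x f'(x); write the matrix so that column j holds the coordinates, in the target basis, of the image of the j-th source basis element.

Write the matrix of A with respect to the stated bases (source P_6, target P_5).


the matrix is [[0, 1, 2, 3, 4, 5, 6]; [0, 0, 4, 9, 16, 25, 36]; [0, 0, 0, 9, 24, 50, 90]; [0, 0, 0, 0, 16, 50, 120]; [0, 0, 0, 0, 0, 25, 90]; [0, 0, 0, 0, 0, 0, 36]] (rows listed top to bottom)

image of 1: 0
image of x: 1
image of x^2: 4x + 2
image of x^3: 9x^2 + 9x + 3
image of x^4: 16x^3 + 24x^2 + 16x + 4
image of x^5: 25x^4 + 50x^3 + 50x^2 + 25x + 5
image of x^6: 36x^5 + 90x^4 + 120x^3 + 90x^2 + 36x + 6
each image's coordinates form column j of the matrix


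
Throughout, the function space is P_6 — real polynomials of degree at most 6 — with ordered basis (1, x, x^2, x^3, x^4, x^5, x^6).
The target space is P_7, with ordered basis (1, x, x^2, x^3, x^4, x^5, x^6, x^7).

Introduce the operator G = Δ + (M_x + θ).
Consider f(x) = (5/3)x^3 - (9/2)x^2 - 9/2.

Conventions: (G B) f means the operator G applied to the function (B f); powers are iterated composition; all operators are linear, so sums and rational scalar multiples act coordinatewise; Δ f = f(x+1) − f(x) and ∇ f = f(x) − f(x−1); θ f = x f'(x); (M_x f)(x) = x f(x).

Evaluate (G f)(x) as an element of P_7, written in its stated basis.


the result is g(x) = (5/3)x^4 + (1/2)x^3 - 4x^2 - (17/2)x - 17/6

Δ f = 5x^2 - 4x - 17/6
M_x f = (5/3)x^4 - (9/2)x^3 - (9/2)x
θ f = 5x^3 - 9x^2
(M_x + θ) f = (5/3)x^4 + (1/2)x^3 - 9x^2 - (9/2)x
(Δ + (M_x + θ)) f = (5/3)x^4 + (1/2)x^3 - 4x^2 - (17/2)x - 17/6


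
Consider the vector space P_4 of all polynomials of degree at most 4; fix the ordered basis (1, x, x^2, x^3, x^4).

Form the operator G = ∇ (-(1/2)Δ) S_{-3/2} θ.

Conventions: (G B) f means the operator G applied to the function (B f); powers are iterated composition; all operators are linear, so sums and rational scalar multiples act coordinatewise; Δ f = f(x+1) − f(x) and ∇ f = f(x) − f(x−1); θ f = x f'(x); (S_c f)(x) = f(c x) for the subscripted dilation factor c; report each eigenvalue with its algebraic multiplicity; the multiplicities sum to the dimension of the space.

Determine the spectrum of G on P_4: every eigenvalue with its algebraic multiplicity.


λ = 0 (multiplicity 5)

image of 1: 0
image of x: 0
image of x^2: -9/2
image of x^3: (243/8)x
image of x^4: -(243/2)x^2 - 81/4
the matrix is upper triangular; its diagonal is (0, 0, 0, 0, 0)
for a triangular matrix the eigenvalues are the diagonal entries, with algebraic multiplicity their repetition count


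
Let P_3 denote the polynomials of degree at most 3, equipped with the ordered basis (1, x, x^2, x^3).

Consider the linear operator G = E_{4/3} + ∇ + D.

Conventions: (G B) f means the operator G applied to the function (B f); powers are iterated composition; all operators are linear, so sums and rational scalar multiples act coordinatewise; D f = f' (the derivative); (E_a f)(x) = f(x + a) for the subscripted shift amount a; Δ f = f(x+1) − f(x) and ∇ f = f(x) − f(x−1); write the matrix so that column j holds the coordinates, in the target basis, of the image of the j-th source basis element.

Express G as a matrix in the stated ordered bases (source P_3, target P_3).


image of 1: 1
image of x: x + 10/3
image of x^2: x^2 + (20/3)x + 7/9
image of x^3: x^3 + 10x^2 + (7/3)x + 91/27
each image's coordinates form column j of the matrix

the matrix is [[1, 10/3, 7/9, 91/27]; [0, 1, 20/3, 7/3]; [0, 0, 1, 10]; [0, 0, 0, 1]] (rows listed top to bottom)


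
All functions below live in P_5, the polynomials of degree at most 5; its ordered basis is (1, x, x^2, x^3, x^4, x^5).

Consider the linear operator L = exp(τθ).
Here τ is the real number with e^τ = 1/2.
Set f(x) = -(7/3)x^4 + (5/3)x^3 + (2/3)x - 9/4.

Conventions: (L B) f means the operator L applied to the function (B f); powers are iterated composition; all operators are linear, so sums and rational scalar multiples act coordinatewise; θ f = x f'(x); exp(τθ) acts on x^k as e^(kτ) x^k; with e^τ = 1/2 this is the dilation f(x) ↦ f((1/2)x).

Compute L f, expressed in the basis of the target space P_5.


g(x) = -(7/48)x^4 + (5/24)x^3 + (1/3)x - 9/4

exp(τθ) x^k = e^(kτ) x^k; with e^τ = 1/2 this sends x^k to (1/2)^k x^k
x ↦ 1/2 x
x^3 ↦ 1/8 x^3
x^4 ↦ 1/16 x^4
applying this coordinatewise to f: exp(τθ) f = -(7/48)x^4 + (5/24)x^3 + (1/3)x - 9/4


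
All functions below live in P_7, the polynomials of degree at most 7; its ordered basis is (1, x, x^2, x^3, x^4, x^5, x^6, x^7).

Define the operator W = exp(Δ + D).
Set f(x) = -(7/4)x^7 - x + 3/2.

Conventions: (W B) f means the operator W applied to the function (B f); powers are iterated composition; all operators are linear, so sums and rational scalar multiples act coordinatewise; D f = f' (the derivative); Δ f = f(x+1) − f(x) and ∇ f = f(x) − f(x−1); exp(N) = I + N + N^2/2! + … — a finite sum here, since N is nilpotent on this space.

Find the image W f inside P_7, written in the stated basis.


the image equals g(x) = -(7/4)x^7 - (49/2)x^6 - (735/4)x^5 - (3675/4)x^4 - 3185x^3 - (29841/4)x^2 - (42977/4)x - 14491/2

order-1 term: -(49/2)x^6 - (147/4)x^5 - (245/4)x^4 - (245/4)x^3 - (147/4)x^2 - (49/4)x - 15/4
order-2 term: -147x^5 - (735/2)x^4 - (2695/4)x^3 - 735x^2 - (1813/4)x - 245/2
order-3 term: -490x^4 - 1470x^3 - (5145/2)x^2 - (9555/4)x - 3773/4
order-4 term: -980x^3 - 2940x^2 - 4165x - 4655/2
order-5 term: -1176x^2 - 2940x - 2450
order-6 term: -784x - 1176
order-7 term: -224
the series for exp(Δ + D) f terminates at order 7
exp(Δ + D) f = -(7/4)x^7 - (49/2)x^6 - (735/4)x^5 - (3675/4)x^4 - 3185x^3 - (29841/4)x^2 - (42977/4)x - 14491/2


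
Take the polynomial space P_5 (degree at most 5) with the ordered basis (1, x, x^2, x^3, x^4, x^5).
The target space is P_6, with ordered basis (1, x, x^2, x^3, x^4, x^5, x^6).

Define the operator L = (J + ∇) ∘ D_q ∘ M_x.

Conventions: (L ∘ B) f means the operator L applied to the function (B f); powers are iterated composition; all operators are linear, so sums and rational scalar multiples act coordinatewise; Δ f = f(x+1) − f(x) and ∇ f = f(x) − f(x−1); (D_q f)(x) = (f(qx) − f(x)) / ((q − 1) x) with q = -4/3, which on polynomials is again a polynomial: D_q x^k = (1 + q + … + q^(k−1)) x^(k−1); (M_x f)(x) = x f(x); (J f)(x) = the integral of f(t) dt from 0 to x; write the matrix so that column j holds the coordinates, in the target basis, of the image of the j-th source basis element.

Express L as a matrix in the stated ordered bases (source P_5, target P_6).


the matrix is [[0, -1/3, -13/9, -25/27, -181/81, -481/243]; [1, 0, 26/9, 25/9, 724/81, 2405/243]; [0, -1/6, 0, -25/9, -362/27, -4810/243]; [0, 0, 13/27, 0, 724/81, 4810/243]; [0, 0, 0, -25/108, 0, -2405/243]; [0, 0, 0, 0, 181/405, 0]; [0, 0, 0, 0, 0, -481/1458]] (rows listed top to bottom)

image of 1: x
image of x: -(1/6)x^2 - 1/3
image of x^2: (13/27)x^3 + (26/9)x - 13/9
image of x^3: -(25/108)x^4 - (25/9)x^2 + (25/9)x - 25/27
image of x^4: (181/405)x^5 + (724/81)x^3 - (362/27)x^2 + (724/81)x - 181/81
image of x^5: -(481/1458)x^6 - (2405/243)x^4 + (4810/243)x^3 - (4810/243)x^2 + (2405/243)x - 481/243
each image's coordinates form column j of the matrix


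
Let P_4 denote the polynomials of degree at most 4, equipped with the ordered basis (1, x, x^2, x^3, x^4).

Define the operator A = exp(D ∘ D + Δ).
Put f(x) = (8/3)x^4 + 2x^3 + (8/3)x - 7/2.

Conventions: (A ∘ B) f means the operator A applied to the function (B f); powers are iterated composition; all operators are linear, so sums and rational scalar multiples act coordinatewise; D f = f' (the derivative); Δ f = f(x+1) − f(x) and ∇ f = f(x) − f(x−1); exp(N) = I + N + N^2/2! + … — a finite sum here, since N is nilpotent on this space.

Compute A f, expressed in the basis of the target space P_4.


the image equals g(x) = (8/3)x^4 + (38/3)x^3 + 70x^2 + 144x + 943/6

order-1 term: (32/3)x^3 + 54x^2 + (86/3)x + 22/3
order-2 term: 16x^2 + 102x + 302/3
order-3 term: (32/3)x + 50
order-4 term: 8/3
the series for exp(D ∘ D + Δ) f terminates at order 4
exp(D ∘ D + Δ) f = (8/3)x^4 + (38/3)x^3 + 70x^2 + 144x + 943/6


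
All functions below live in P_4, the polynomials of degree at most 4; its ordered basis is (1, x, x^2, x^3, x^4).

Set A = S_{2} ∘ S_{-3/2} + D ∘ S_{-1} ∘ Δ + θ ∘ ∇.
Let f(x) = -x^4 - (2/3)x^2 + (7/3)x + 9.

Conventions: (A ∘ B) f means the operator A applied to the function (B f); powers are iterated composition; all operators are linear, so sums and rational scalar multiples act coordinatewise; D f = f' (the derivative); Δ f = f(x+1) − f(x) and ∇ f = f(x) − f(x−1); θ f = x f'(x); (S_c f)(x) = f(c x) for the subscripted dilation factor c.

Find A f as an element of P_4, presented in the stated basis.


the image equals g(x) = -81x^4 - 12x^3 + 18x^2 - (73/3)x + 43/3

S_{-3/2} f = -(81/16)x^4 - (3/2)x^2 - (7/2)x + 9
S_{2} S_{-3/2} f = -81x^4 - 6x^2 - 7x + 9
Δ f = -4x^3 - 6x^2 - (16/3)x + 2/3
S_{-1} Δ f = 4x^3 - 6x^2 + (16/3)x + 2/3
D S_{-1} Δ f = 12x^2 - 12x + 16/3
∇ f = -4x^3 + 6x^2 - (16/3)x + 4
θ ∇ f = -12x^3 + 12x^2 - (16/3)x
(S_{2} ∘ S_{-3/2} + D ∘ S_{-1} ∘ Δ + θ ∘ ∇) f = -81x^4 - 12x^3 + 18x^2 - (73/3)x + 43/3


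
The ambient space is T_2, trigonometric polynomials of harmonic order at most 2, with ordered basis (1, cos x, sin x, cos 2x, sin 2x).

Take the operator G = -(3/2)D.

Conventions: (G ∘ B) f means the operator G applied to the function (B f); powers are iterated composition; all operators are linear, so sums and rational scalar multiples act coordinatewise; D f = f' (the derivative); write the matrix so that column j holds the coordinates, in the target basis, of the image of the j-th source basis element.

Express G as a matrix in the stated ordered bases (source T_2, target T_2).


the matrix is [[0, 0, 0, 0, 0]; [0, 0, -3/2, 0, 0]; [0, 3/2, 0, 0, 0]; [0, 0, 0, 0, -3]; [0, 0, 0, 3, 0]] (rows listed top to bottom)

image of 1: 0
image of cos x: (3/2)sin x
image of sin x: -(3/2)cos x
image of cos 2x: 3sin 2x
image of sin 2x: -3cos 2x
each image's coordinates form column j of the matrix


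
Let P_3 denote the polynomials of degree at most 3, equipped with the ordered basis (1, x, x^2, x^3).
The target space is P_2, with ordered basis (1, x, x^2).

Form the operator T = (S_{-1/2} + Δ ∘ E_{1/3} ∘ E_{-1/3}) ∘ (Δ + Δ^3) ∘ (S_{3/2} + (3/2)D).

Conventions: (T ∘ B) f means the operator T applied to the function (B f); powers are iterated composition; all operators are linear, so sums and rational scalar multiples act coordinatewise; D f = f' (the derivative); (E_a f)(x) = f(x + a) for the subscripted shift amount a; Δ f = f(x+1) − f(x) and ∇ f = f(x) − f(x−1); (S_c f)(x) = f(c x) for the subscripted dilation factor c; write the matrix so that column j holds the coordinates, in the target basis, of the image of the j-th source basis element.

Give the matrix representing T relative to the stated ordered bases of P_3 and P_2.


the matrix is [[0, 3/2, 39/4, 459/8]; [0, 0, -9/4, 171/16]; [0, 0, 0, 81/32]] (rows listed top to bottom)

image of 1: 0
image of x: 3/2
image of x^2: -(9/4)x + 39/4
image of x^3: (81/32)x^2 + (171/16)x + 459/8
each image's coordinates form column j of the matrix


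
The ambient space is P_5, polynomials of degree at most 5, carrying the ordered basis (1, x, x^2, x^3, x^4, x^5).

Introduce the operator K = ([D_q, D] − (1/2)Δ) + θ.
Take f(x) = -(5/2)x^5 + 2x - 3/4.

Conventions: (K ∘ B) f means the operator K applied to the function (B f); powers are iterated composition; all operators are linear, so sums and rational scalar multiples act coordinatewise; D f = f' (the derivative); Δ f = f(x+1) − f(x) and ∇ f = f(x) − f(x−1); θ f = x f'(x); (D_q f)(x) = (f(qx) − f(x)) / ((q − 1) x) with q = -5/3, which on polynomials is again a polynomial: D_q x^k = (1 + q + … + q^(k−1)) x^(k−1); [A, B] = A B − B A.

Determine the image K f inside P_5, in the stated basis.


the result is g(x) = -(25/2)x^5 + (25/4)x^4 + (15545/162)x^3 + (25/2)x^2 + (33/4)x + 1/4

D f = -(25/2)x^4 + 2
D_q D f = (850/27)x^3
D_q f = -(2105/162)x^4 + 2
D D_q f = -(4210/81)x^3
[D_q, D] f = (6760/81)x^3
Δ f = -(25/2)x^4 - 25x^3 - 25x^2 - (25/2)x - 1/2
(-(1/2)Δ) f = (25/4)x^4 + (25/2)x^3 + (25/2)x^2 + (25/4)x + 1/4
([D_q, D] − (1/2)Δ) f = (25/4)x^4 + (15545/162)x^3 + (25/2)x^2 + (25/4)x + 1/4
θ f = -(25/2)x^5 + 2x
(([D_q, D] − (1/2)Δ) + θ) f = -(25/2)x^5 + (25/4)x^4 + (15545/162)x^3 + (25/2)x^2 + (33/4)x + 1/4


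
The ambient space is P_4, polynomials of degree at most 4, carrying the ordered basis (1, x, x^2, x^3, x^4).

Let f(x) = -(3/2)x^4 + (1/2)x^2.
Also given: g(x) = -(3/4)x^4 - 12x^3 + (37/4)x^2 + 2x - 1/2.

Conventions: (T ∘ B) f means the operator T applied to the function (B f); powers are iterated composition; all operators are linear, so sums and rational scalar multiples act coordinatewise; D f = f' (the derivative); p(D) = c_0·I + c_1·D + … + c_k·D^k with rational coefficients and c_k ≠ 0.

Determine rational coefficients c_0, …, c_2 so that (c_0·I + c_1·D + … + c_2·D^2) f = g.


D^0 f = -(3/2)x^4 + (1/2)x^2
D^1 f = -6x^3 + x
D^2 f = -18x^2 + 1
matching coefficients of g against c_0 f + c_1 Df + … from the top degree down determines the c_i
solution: c_0 = 1/2, c_1 = 2, c_2 = -1/2

p(D) = (1/2)·I + 2·D − (1/2)·D^2, i.e. c_0 = 1/2, c_1 = 2, c_2 = -1/2


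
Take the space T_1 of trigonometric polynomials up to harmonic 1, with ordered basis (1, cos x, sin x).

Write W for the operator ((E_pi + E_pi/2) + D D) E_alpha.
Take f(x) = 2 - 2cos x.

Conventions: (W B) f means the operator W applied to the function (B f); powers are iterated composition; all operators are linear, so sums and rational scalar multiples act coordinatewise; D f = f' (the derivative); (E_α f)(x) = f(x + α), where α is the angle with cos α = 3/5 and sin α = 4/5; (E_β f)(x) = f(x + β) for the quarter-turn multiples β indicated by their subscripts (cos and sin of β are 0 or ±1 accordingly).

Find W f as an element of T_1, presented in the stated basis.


g(x) = 4 + 4cos x - 2sin x

E_alpha f = 2 - (6/5)cos x + (8/5)sin x
E_pi E_alpha f = 2 + (6/5)cos x - (8/5)sin x
E_pi/2 E_alpha f = 2 + (8/5)cos x + (6/5)sin x
(E_pi + E_pi/2) E_alpha f = 4 + (14/5)cos x - (2/5)sin x
D E_alpha f = (8/5)cos x + (6/5)sin x
D D E_alpha f = (6/5)cos x - (8/5)sin x
((E_pi + E_pi/2) + D D) E_alpha f = 4 + 4cos x - 2sin x
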